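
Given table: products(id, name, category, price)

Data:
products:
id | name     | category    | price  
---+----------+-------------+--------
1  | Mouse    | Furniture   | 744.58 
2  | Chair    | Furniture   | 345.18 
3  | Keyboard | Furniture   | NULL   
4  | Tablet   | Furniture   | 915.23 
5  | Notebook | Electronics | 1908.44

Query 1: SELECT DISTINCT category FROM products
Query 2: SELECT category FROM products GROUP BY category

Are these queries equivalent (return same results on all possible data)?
Yes, equivalent

Both queries return: [('Electronics',), ('Furniture',)]

Reason: Both get unique categorys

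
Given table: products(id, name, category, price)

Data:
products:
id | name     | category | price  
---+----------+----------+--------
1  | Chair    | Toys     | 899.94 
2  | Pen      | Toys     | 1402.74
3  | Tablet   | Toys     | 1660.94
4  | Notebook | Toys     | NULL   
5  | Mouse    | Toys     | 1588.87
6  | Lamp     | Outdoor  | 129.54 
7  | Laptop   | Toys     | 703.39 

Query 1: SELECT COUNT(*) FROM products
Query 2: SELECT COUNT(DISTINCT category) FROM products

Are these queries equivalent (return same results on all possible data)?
No, not equivalent

Query 1 returns: [(7,)]
Query 2 returns: [(2,)]

Reason: COUNT(*) counts rows, COUNT(DISTINCT category) counts unique categorys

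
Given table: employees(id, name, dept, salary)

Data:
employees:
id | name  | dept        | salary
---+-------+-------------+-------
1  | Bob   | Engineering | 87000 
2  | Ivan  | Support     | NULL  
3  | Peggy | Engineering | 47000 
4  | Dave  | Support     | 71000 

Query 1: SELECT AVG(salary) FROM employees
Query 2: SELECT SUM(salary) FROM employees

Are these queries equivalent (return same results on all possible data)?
No, not equivalent

Query 1 returns: [(68333.33333333333,)]
Query 2 returns: [(205000,)]

Reason: AVG vs SUM give different aggregate values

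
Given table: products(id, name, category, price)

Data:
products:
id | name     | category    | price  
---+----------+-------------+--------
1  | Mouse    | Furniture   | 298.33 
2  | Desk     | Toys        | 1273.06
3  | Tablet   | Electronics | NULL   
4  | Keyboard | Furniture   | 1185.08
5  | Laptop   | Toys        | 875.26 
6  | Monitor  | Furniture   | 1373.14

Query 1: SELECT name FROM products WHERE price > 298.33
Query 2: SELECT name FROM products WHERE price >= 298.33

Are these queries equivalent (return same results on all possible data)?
No, not equivalent

Query 1 returns: [('Desk',), ('Keyboard',), ('Laptop',), ('Monitor',)]
Query 2 returns: [('Mouse',), ('Desk',), ('Keyboard',), ('Laptop',), ('Monitor',)]

Reason: > vs >= gives different results when price = 298.33 exists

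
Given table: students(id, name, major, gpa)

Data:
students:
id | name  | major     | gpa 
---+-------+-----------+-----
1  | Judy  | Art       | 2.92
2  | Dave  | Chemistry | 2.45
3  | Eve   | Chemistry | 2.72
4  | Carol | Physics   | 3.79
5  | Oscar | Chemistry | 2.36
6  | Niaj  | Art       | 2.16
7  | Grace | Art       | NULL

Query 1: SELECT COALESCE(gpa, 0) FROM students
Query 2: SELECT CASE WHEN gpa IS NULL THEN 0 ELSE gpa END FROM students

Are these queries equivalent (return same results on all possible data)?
Yes, equivalent

Both queries return: [(0,), (2.16,), (2.36,), (2.45,), (2.72,), (2.92,), (3.79,)]

Reason: COALESCE vs CASE for NULL handling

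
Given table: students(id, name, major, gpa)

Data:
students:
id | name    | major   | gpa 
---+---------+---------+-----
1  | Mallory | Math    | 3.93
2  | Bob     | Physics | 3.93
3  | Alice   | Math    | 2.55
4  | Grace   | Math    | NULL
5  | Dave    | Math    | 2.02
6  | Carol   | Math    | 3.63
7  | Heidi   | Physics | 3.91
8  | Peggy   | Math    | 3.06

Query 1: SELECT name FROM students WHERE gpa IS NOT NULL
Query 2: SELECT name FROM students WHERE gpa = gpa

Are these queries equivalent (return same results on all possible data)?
Yes, equivalent

Both queries return: [('Alice',), ('Bob',), ('Carol',), ('Dave',), ('Heidi',), ('Mallory',), ('Peggy',)]

Reason: IS NOT NULL vs self-equality (both exclude NULLs)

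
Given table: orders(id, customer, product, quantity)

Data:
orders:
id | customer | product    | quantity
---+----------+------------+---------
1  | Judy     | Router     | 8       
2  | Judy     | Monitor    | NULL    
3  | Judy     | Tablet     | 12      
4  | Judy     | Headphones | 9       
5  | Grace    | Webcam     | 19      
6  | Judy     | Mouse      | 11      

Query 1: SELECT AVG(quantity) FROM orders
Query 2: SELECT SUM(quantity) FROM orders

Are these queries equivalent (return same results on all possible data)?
No, not equivalent

Query 1 returns: [(11.8,)]
Query 2 returns: [(59,)]

Reason: AVG vs SUM give different aggregate values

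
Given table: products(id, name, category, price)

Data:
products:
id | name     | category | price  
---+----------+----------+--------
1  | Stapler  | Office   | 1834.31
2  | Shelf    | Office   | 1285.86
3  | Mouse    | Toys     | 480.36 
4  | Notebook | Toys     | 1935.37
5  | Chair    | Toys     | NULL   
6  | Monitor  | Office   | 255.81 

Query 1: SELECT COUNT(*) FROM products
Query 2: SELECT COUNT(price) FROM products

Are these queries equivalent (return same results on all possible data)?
No, not equivalent

Query 1 returns: [(6,)]
Query 2 returns: [(5,)]

Reason: COUNT(*) includes NULLs, COUNT(column) excludes them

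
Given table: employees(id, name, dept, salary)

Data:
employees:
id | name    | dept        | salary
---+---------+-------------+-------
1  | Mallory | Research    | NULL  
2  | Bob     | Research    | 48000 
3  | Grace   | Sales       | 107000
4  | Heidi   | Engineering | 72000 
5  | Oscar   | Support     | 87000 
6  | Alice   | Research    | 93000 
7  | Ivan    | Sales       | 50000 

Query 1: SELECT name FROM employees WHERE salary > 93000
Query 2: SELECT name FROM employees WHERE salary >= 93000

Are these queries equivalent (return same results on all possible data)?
No, not equivalent

Query 1 returns: [('Grace',)]
Query 2 returns: [('Grace',), ('Alice',)]

Reason: > vs >= gives different results when salary = 93000 exists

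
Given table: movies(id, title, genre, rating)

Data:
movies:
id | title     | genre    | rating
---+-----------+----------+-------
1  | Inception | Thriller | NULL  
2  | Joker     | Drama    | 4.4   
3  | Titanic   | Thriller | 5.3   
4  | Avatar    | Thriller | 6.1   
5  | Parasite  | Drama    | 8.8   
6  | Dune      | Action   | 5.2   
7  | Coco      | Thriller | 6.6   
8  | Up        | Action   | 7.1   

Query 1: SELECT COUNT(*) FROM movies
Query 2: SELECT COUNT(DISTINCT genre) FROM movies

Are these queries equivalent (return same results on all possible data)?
No, not equivalent

Query 1 returns: [(8,)]
Query 2 returns: [(3,)]

Reason: COUNT(*) counts rows, COUNT(DISTINCT genre) counts unique genres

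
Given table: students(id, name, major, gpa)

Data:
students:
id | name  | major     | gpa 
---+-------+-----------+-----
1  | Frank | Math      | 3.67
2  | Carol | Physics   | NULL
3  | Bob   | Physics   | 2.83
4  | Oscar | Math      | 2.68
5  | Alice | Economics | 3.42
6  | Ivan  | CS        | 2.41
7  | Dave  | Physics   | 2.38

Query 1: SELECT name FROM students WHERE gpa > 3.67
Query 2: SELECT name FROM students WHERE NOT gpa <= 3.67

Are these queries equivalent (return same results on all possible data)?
Yes, equivalent

Both queries return: []

Reason: Both filter gpa > 3.67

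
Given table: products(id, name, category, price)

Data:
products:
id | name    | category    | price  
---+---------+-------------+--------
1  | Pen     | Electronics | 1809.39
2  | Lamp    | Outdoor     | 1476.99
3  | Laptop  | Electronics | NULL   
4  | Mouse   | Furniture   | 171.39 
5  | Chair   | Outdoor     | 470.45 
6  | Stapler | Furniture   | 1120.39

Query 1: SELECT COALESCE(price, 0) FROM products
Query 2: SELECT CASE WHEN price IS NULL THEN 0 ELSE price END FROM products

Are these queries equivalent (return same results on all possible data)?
Yes, equivalent

Both queries return: [(0,), (171.39,), (470.45,), (1120.39,), (1476.99,), (1809.39,)]

Reason: COALESCE vs CASE for NULL handling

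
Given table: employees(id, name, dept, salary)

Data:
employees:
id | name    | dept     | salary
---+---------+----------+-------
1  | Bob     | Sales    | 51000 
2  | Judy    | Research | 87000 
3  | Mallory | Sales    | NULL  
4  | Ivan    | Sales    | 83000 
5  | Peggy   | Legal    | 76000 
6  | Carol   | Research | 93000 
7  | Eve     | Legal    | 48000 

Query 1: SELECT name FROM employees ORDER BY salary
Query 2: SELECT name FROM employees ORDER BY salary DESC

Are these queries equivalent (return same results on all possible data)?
No, not equivalent

Query 1 returns: [('Mallory',), ('Eve',), ('Bob',), ('Peggy',), ('Ivan',), ('Judy',), ('Carol',)]
Query 2 returns: [('Carol',), ('Judy',), ('Ivan',), ('Peggy',), ('Bob',), ('Eve',), ('Mallory',)]

Reason: ASC vs DESC gives opposite ordering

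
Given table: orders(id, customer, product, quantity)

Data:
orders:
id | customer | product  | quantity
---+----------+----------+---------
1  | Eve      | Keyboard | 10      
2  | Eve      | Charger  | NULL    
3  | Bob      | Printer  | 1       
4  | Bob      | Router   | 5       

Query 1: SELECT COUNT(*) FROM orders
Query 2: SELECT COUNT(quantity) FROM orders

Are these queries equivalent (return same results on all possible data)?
No, not equivalent

Query 1 returns: [(4,)]
Query 2 returns: [(3,)]

Reason: COUNT(*) includes NULLs, COUNT(column) excludes them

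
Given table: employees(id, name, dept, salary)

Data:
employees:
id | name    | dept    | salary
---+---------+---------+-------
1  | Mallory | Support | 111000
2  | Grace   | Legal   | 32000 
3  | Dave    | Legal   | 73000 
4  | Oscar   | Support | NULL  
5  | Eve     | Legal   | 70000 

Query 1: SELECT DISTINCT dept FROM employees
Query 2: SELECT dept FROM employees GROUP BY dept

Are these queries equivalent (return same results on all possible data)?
Yes, equivalent

Both queries return: [('Legal',), ('Support',)]

Reason: Both get unique depts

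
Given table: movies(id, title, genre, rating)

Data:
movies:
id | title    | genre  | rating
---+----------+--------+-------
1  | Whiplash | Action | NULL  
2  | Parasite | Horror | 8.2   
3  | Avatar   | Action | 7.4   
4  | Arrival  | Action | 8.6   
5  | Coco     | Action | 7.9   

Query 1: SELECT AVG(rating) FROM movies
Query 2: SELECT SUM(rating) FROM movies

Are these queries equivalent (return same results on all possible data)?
No, not equivalent

Query 1 returns: [(8.025,)]
Query 2 returns: [(32.1,)]

Reason: AVG vs SUM give different aggregate values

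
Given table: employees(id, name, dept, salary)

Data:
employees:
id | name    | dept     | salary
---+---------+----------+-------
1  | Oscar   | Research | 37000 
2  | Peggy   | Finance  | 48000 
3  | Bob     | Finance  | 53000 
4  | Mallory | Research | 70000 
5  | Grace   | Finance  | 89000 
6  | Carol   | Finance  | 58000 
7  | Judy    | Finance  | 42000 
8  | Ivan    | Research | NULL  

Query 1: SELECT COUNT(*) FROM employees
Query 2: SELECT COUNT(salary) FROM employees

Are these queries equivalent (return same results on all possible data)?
No, not equivalent

Query 1 returns: [(8,)]
Query 2 returns: [(7,)]

Reason: COUNT(*) includes NULLs, COUNT(column) excludes them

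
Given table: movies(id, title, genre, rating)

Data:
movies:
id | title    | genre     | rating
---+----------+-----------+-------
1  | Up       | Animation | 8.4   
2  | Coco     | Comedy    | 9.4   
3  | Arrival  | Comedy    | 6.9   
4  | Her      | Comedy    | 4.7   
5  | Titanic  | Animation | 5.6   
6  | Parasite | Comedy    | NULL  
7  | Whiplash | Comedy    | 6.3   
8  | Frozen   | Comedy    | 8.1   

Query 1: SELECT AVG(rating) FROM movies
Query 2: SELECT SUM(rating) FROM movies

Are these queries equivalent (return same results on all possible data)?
No, not equivalent

Query 1 returns: [(7.057142857142857,)]
Query 2 returns: [(49.4,)]

Reason: AVG vs SUM give different aggregate values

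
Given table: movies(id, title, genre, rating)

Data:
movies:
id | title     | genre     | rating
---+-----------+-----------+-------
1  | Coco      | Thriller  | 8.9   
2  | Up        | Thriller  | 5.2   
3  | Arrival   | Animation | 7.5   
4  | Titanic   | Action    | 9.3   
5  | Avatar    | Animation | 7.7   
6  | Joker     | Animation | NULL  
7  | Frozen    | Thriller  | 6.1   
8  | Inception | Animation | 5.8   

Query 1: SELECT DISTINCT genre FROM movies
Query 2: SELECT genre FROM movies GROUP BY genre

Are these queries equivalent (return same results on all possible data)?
Yes, equivalent

Both queries return: [('Action',), ('Animation',), ('Thriller',)]

Reason: Both get unique genres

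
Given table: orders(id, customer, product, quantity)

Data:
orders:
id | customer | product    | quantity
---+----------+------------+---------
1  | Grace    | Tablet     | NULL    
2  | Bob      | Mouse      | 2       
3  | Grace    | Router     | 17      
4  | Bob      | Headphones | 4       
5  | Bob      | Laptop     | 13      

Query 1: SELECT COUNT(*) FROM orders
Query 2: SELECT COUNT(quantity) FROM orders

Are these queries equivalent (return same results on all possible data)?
No, not equivalent

Query 1 returns: [(5,)]
Query 2 returns: [(4,)]

Reason: COUNT(*) includes NULLs, COUNT(column) excludes them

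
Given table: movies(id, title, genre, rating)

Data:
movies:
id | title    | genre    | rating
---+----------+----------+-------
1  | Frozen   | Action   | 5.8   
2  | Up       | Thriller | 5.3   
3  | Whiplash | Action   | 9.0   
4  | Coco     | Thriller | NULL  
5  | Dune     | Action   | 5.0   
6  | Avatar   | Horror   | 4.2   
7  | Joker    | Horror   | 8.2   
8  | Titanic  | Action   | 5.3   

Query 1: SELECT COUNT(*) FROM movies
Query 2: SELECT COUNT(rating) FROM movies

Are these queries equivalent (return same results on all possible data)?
No, not equivalent

Query 1 returns: [(8,)]
Query 2 returns: [(7,)]

Reason: COUNT(*) includes NULLs, COUNT(column) excludes them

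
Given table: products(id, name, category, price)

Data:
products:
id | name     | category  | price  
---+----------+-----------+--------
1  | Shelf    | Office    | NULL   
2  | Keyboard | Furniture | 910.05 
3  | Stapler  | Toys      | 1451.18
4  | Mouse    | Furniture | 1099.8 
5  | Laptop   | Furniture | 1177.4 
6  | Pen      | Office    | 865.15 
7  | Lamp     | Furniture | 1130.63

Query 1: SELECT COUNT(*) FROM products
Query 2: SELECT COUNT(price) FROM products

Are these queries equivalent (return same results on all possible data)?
No, not equivalent

Query 1 returns: [(7,)]
Query 2 returns: [(6,)]

Reason: COUNT(*) includes NULLs, COUNT(column) excludes them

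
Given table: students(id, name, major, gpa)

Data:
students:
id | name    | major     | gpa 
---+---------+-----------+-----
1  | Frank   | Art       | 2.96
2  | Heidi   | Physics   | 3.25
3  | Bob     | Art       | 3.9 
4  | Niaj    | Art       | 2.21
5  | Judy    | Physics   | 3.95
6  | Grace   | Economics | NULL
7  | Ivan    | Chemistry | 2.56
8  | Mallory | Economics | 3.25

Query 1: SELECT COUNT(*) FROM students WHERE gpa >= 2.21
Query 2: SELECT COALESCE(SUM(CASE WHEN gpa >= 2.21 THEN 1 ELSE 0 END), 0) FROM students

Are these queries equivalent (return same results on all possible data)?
Yes, equivalent

Both queries return: [(7,)]

Reason: COUNT with WHERE vs conditional SUM (COALESCE handles empty-table NULL)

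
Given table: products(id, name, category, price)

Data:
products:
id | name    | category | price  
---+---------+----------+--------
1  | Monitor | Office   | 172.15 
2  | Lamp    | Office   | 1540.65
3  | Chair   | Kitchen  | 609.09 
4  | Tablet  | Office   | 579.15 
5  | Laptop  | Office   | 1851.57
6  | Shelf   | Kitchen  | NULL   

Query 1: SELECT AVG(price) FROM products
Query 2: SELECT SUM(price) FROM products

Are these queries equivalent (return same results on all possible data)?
No, not equivalent

Query 1 returns: [(950.5219999999999,)]
Query 2 returns: [(4752.61,)]

Reason: AVG vs SUM give different aggregate values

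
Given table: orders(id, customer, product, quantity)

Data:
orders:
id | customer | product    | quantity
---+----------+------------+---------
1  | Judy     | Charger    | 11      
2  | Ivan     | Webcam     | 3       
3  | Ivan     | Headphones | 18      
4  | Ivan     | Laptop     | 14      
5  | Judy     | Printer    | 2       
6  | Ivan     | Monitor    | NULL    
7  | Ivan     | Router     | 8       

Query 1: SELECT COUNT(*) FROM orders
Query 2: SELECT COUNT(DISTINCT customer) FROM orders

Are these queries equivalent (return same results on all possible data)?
No, not equivalent

Query 1 returns: [(7,)]
Query 2 returns: [(2,)]

Reason: COUNT(*) counts rows, COUNT(DISTINCT customer) counts unique customers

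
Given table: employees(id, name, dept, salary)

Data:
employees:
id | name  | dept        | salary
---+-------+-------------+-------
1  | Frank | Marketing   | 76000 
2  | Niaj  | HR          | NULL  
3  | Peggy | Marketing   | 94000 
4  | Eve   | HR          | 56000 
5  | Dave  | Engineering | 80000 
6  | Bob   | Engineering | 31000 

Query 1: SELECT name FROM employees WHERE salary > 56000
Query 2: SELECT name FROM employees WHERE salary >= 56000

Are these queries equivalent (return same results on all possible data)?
No, not equivalent

Query 1 returns: [('Frank',), ('Peggy',), ('Dave',)]
Query 2 returns: [('Frank',), ('Peggy',), ('Eve',), ('Dave',)]

Reason: > vs >= gives different results when salary = 56000 exists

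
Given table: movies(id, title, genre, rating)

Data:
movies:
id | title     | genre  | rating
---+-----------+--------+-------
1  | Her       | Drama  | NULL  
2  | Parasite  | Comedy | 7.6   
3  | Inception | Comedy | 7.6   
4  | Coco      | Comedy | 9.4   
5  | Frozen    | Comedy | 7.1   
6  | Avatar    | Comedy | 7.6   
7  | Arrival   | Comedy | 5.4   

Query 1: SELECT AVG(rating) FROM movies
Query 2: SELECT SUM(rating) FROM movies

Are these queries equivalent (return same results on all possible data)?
No, not equivalent

Query 1 returns: [(7.45,)]
Query 2 returns: [(44.7,)]

Reason: AVG vs SUM give different aggregate values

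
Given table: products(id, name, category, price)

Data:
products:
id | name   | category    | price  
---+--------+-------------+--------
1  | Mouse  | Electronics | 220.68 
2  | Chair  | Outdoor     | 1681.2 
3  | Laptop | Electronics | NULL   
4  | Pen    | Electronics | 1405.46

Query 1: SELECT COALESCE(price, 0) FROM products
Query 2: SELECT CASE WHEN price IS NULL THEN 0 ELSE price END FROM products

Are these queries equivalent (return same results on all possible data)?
Yes, equivalent

Both queries return: [(0,), (220.68,), (1405.46,), (1681.2,)]

Reason: COALESCE vs CASE for NULL handling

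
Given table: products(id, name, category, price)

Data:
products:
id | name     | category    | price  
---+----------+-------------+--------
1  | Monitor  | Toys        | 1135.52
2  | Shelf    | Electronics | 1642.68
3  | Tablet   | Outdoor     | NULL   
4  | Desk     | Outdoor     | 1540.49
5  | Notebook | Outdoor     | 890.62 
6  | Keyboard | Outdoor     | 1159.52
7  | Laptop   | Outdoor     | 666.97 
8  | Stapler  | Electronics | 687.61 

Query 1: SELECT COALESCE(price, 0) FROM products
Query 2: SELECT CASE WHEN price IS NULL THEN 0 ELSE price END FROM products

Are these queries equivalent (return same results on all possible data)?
Yes, equivalent

Both queries return: [(0,), (666.97,), (687.61,), (890.62,), (1135.52,), (1159.52,), (1540.49,), (1642.68,)]

Reason: COALESCE vs CASE for NULL handling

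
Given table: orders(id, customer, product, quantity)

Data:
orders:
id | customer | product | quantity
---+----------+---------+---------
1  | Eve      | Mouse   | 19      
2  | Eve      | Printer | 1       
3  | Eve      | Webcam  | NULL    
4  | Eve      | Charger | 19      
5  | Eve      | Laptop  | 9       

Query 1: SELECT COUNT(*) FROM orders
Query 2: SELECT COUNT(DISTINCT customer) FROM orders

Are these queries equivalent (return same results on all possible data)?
No, not equivalent

Query 1 returns: [(5,)]
Query 2 returns: [(1,)]

Reason: COUNT(*) counts rows, COUNT(DISTINCT customer) counts unique customers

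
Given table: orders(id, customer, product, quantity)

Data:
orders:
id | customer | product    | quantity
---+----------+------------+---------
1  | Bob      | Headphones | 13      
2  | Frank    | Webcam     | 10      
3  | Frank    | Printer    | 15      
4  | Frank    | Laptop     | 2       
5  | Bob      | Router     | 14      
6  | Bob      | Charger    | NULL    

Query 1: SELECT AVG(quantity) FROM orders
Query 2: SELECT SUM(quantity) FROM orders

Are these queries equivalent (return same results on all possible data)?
No, not equivalent

Query 1 returns: [(10.8,)]
Query 2 returns: [(54,)]

Reason: AVG vs SUM give different aggregate values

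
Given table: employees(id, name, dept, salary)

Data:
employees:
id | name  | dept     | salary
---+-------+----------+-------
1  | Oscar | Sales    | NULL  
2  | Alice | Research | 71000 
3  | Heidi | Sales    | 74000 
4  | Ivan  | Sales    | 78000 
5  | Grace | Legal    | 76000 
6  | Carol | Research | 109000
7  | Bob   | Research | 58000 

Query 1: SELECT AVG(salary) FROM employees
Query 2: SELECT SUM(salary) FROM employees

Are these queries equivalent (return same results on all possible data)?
No, not equivalent

Query 1 returns: [(77666.66666666667,)]
Query 2 returns: [(466000,)]

Reason: AVG vs SUM give different aggregate values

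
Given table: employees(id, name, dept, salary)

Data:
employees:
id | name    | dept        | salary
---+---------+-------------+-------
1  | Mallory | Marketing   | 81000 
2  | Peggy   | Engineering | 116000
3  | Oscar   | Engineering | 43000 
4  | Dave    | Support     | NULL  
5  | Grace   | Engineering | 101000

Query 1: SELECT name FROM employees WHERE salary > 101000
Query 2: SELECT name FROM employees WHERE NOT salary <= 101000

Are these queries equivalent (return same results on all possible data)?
Yes, equivalent

Both queries return: [('Peggy',)]

Reason: Both filter salary > 101000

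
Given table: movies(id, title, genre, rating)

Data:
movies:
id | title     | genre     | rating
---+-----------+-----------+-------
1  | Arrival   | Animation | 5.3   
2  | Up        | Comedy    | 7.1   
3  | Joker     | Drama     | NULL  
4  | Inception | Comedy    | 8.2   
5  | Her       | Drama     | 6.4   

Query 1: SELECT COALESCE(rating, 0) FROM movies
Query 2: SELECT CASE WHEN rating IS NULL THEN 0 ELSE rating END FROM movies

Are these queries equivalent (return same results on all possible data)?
Yes, equivalent

Both queries return: [(0,), (5.3,), (6.4,), (7.1,), (8.2,)]

Reason: COALESCE vs CASE for NULL handling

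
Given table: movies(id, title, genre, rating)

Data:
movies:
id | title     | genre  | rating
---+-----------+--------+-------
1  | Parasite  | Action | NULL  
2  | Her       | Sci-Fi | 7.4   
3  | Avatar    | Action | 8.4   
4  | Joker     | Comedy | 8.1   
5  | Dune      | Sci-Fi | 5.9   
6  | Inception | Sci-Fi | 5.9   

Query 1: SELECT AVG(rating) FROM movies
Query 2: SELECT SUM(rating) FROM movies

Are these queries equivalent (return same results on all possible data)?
No, not equivalent

Query 1 returns: [(7.140000000000001,)]
Query 2 returns: [(35.7,)]

Reason: AVG vs SUM give different aggregate values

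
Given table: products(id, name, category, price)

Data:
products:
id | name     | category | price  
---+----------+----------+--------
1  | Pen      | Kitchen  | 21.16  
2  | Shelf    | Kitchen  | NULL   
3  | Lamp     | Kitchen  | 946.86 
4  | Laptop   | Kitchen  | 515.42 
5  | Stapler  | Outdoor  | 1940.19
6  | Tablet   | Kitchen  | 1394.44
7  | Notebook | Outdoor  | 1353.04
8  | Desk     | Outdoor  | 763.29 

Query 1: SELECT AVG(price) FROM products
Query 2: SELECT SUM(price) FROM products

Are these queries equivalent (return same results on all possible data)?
No, not equivalent

Query 1 returns: [(990.6285714285714,)]
Query 2 returns: [(6934.4,)]

Reason: AVG vs SUM give different aggregate values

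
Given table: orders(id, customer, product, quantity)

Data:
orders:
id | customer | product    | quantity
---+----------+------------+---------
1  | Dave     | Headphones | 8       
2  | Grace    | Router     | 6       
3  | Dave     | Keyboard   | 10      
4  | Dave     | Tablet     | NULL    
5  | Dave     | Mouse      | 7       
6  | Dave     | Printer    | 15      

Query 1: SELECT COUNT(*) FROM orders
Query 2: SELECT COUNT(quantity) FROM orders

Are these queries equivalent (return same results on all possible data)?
No, not equivalent

Query 1 returns: [(6,)]
Query 2 returns: [(5,)]

Reason: COUNT(*) includes NULLs, COUNT(column) excludes them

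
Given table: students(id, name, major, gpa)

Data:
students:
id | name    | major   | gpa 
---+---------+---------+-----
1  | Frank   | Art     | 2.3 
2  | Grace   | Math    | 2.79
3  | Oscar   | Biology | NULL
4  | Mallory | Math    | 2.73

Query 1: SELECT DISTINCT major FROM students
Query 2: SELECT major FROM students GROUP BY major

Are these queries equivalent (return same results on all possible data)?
Yes, equivalent

Both queries return: [('Art',), ('Biology',), ('Math',)]

Reason: Both get unique majors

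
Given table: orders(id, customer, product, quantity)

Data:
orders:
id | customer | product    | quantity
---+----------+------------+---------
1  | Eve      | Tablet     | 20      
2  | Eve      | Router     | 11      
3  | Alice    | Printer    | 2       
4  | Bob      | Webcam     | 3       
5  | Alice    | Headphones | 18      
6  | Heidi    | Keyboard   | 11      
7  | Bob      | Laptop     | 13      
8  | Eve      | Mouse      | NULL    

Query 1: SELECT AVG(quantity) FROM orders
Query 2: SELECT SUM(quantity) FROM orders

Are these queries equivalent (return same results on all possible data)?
No, not equivalent

Query 1 returns: [(11.142857142857142,)]
Query 2 returns: [(78,)]

Reason: AVG vs SUM give different aggregate values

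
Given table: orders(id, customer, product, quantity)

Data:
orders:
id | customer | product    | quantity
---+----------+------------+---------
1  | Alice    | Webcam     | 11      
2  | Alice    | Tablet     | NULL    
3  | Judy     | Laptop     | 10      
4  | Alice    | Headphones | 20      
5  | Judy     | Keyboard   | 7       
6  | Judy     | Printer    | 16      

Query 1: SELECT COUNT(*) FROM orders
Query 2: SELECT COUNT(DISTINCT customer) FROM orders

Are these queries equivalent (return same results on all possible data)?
No, not equivalent

Query 1 returns: [(6,)]
Query 2 returns: [(2,)]

Reason: COUNT(*) counts rows, COUNT(DISTINCT customer) counts unique customers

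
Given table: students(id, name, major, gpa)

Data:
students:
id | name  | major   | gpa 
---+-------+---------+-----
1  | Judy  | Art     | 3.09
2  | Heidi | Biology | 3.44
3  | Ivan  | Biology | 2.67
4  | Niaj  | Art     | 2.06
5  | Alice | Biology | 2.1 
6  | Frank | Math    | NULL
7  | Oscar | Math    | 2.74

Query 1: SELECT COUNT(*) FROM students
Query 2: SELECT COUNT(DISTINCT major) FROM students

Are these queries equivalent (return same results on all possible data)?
No, not equivalent

Query 1 returns: [(7,)]
Query 2 returns: [(3,)]

Reason: COUNT(*) counts rows, COUNT(DISTINCT major) counts unique majors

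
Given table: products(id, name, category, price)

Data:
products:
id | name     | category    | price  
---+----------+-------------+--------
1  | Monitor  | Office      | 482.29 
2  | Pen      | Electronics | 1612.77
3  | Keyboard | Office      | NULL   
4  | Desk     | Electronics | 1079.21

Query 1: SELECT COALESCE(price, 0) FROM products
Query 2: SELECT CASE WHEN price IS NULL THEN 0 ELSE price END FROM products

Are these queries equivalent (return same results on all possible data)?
Yes, equivalent

Both queries return: [(0,), (482.29,), (1079.21,), (1612.77,)]

Reason: COALESCE vs CASE for NULL handling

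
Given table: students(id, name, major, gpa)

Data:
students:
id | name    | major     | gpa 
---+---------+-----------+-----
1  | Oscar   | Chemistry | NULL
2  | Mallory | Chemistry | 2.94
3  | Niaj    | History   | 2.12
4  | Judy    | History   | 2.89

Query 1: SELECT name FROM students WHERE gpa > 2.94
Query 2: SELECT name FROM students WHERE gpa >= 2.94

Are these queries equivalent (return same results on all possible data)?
No, not equivalent

Query 1 returns: []
Query 2 returns: [('Mallory',)]

Reason: > vs >= gives different results when gpa = 2.94 exists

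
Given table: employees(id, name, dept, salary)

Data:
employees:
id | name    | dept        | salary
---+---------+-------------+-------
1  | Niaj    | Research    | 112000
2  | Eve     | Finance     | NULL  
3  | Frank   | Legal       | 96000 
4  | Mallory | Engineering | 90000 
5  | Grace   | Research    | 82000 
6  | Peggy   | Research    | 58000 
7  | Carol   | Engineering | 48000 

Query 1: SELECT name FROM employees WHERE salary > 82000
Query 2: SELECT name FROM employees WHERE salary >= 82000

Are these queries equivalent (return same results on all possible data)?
No, not equivalent

Query 1 returns: [('Niaj',), ('Frank',), ('Mallory',)]
Query 2 returns: [('Niaj',), ('Frank',), ('Mallory',), ('Grace',)]

Reason: > vs >= gives different results when salary = 82000 exists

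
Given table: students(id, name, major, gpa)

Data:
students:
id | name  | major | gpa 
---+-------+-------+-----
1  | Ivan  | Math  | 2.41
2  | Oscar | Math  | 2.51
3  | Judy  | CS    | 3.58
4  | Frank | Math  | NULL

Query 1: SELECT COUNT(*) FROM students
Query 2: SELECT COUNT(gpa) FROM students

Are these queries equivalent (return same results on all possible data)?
No, not equivalent

Query 1 returns: [(4,)]
Query 2 returns: [(3,)]

Reason: COUNT(*) includes NULLs, COUNT(column) excludes them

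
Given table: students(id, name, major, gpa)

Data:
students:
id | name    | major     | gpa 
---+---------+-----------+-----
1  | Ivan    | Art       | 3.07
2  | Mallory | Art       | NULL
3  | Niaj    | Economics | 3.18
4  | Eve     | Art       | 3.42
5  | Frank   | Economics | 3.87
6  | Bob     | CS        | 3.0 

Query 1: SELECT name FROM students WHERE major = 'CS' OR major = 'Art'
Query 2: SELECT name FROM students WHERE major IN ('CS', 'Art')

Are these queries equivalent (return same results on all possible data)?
Yes, equivalent

Both queries return: [('Bob',), ('Eve',), ('Ivan',), ('Mallory',)]

Reason: OR vs IN are equivalent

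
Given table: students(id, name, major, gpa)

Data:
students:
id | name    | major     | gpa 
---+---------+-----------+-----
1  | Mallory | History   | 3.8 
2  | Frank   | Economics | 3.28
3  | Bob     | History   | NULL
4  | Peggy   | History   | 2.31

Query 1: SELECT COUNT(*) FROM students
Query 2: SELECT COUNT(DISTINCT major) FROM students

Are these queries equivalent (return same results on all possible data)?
No, not equivalent

Query 1 returns: [(4,)]
Query 2 returns: [(2,)]

Reason: COUNT(*) counts rows, COUNT(DISTINCT major) counts unique majors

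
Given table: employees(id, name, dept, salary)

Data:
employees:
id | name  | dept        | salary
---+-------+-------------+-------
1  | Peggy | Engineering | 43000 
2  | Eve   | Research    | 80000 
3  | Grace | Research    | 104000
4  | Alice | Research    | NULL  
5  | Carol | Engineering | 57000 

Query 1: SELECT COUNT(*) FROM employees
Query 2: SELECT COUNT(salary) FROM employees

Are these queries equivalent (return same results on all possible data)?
No, not equivalent

Query 1 returns: [(5,)]
Query 2 returns: [(4,)]

Reason: COUNT(*) includes NULLs, COUNT(column) excludes them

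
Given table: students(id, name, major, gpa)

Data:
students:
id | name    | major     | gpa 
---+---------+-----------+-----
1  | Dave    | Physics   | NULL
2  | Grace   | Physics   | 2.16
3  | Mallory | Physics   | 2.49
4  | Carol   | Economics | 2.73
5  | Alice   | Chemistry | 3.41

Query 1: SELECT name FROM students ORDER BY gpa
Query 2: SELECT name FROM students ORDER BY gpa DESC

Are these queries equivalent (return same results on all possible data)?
No, not equivalent

Query 1 returns: [('Dave',), ('Grace',), ('Mallory',), ('Carol',), ('Alice',)]
Query 2 returns: [('Alice',), ('Carol',), ('Mallory',), ('Grace',), ('Dave',)]

Reason: ASC vs DESC gives opposite ordering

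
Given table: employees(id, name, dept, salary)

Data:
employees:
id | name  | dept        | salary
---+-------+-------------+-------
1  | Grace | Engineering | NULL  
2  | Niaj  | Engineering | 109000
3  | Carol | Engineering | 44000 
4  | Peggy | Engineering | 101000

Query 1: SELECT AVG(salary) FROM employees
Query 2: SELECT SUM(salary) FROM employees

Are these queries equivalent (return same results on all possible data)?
No, not equivalent

Query 1 returns: [(84666.66666666667,)]
Query 2 returns: [(254000,)]

Reason: AVG vs SUM give different aggregate values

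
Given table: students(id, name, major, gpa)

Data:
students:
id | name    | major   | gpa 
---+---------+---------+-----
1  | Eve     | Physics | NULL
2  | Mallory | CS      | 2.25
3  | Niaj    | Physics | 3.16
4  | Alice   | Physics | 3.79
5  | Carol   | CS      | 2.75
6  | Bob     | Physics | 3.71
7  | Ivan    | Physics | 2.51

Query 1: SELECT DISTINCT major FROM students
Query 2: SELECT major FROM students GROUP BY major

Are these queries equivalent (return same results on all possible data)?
Yes, equivalent

Both queries return: [('CS',), ('Physics',)]

Reason: Both get unique majors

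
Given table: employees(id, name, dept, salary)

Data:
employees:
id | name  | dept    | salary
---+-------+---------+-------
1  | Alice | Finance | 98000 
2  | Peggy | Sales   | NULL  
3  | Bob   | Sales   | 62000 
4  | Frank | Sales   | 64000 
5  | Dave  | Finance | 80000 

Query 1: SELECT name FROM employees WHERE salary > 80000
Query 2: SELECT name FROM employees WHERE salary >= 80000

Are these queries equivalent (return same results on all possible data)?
No, not equivalent

Query 1 returns: [('Alice',)]
Query 2 returns: [('Alice',), ('Dave',)]

Reason: > vs >= gives different results when salary = 80000 exists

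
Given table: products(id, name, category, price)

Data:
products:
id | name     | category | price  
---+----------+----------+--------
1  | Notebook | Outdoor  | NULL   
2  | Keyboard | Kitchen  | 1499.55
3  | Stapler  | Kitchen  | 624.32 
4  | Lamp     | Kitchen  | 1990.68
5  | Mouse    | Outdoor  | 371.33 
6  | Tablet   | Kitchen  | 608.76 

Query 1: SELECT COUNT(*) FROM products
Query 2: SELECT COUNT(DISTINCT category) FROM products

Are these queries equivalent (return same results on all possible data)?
No, not equivalent

Query 1 returns: [(6,)]
Query 2 returns: [(2,)]

Reason: COUNT(*) counts rows, COUNT(DISTINCT category) counts unique categorys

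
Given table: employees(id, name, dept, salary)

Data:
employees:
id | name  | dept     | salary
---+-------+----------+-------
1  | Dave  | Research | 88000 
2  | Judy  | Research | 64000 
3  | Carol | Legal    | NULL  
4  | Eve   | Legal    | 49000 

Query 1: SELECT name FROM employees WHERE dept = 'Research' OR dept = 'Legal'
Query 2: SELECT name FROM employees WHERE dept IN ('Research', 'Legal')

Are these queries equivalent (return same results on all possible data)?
Yes, equivalent

Both queries return: [('Carol',), ('Dave',), ('Eve',), ('Judy',)]

Reason: OR vs IN are equivalent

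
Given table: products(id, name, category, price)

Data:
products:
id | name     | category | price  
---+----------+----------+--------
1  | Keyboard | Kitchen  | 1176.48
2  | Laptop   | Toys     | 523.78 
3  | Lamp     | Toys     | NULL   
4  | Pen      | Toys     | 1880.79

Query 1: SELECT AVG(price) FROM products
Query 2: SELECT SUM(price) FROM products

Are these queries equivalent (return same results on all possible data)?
No, not equivalent

Query 1 returns: [(1193.6833333333334,)]
Query 2 returns: [(3581.05,)]

Reason: AVG vs SUM give different aggregate values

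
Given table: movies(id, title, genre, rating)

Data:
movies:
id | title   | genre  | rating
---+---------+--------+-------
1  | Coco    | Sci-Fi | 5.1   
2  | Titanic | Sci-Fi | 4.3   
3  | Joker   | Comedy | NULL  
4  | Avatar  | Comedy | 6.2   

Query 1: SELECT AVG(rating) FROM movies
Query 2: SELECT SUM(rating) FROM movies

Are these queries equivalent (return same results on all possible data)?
No, not equivalent

Query 1 returns: [(5.2,)]
Query 2 returns: [(15.6,)]

Reason: AVG vs SUM give different aggregate values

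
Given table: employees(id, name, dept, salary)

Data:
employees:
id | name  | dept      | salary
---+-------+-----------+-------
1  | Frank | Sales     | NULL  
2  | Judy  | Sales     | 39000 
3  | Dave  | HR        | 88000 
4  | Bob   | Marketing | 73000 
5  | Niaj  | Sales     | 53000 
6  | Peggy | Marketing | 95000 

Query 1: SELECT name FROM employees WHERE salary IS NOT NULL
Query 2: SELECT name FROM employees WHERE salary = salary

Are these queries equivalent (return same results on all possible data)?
Yes, equivalent

Both queries return: [('Bob',), ('Dave',), ('Judy',), ('Niaj',), ('Peggy',)]

Reason: IS NOT NULL vs self-equality (both exclude NULLs)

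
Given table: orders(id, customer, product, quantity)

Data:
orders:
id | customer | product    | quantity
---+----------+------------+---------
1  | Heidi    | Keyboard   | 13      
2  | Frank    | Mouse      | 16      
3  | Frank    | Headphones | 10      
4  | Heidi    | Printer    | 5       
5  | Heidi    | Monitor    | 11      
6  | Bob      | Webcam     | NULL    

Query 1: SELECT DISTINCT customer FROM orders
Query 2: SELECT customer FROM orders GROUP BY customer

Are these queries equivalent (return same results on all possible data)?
Yes, equivalent

Both queries return: [('Bob',), ('Frank',), ('Heidi',)]

Reason: Both get unique customers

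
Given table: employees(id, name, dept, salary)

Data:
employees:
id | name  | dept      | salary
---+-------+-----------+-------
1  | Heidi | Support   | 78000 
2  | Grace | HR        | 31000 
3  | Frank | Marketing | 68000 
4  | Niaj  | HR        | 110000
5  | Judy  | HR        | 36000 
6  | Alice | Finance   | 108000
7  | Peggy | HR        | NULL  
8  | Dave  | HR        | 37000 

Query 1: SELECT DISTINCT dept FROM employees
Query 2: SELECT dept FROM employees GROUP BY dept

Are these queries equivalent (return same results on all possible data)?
Yes, equivalent

Both queries return: [('Finance',), ('HR',), ('Marketing',), ('Support',)]

Reason: Both get unique depts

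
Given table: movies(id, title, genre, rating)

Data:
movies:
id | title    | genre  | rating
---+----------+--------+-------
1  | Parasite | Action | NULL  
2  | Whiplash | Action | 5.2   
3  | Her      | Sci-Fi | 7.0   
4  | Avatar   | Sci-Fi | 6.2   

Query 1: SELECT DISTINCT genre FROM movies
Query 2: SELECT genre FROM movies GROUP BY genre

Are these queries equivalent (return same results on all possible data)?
Yes, equivalent

Both queries return: [('Action',), ('Sci-Fi',)]

Reason: Both get unique genres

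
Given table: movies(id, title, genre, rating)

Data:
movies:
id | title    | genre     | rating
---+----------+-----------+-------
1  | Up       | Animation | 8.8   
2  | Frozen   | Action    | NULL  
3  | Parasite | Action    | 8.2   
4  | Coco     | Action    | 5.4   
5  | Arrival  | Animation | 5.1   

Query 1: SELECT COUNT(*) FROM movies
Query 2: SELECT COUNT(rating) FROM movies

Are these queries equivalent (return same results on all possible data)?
No, not equivalent

Query 1 returns: [(5,)]
Query 2 returns: [(4,)]

Reason: COUNT(*) includes NULLs, COUNT(column) excludes them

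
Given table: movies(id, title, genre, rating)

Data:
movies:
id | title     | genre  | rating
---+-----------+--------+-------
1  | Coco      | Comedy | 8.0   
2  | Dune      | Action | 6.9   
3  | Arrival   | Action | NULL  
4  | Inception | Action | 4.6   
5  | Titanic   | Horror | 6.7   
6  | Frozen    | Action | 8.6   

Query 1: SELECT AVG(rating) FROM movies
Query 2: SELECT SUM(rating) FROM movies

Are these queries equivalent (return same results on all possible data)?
No, not equivalent

Query 1 returns: [(6.959999999999999,)]
Query 2 returns: [(34.8,)]

Reason: AVG vs SUM give different aggregate values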